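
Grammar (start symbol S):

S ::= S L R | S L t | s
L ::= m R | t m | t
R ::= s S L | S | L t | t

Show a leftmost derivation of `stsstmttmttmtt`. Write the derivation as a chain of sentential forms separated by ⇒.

S ⇒ SLR   [S ::= S L R]
SLR ⇒ sLR   [S ::= s]
sLR ⇒ stR   [L ::= t]
stR ⇒ stsSL   [R ::= s S L]
stsSL ⇒ stsSLtL   [S ::= S L t]
stsSLtL ⇒ stsSLRLtL   [S ::= S L R]
stsSLRLtL ⇒ stsSLRLRLtL   [S ::= S L R]
stsSLRLRLtL ⇒ stssLRLRLtL   [S ::= s]
stssLRLRLtL ⇒ stsstmRLRLtL   [L ::= t m]
stsstmRLRLtL ⇒ stsstmtLRLtL   [R ::= t]
stsstmtLRLtL ⇒ stsstmttmRLtL   [L ::= t m]
stsstmttmRLtL ⇒ stsstmttmtLtL   [R ::= t]
stsstmttmtLtL ⇒ stsstmttmttmtL   [L ::= t m]
stsstmttmttmtL ⇒ stsstmttmttmtt   [L ::= t]

S ⇒ SLR ⇒ sLR ⇒ stR ⇒ stsSL ⇒ stsSLtL ⇒ stsSLRLtL ⇒ stsSLRLRLtL ⇒ stssLRLRLtL ⇒ stsstmRLRLtL ⇒ stsstmtLRLtL ⇒ stsstmttmRLtL ⇒ stsstmttmtLtL ⇒ stsstmttmttmtL ⇒ stsstmttmttmtt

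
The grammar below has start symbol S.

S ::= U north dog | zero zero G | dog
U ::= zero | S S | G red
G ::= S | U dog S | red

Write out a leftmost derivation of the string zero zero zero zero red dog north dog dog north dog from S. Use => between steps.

S => U north dog => S S north dog => U north dog S north dog => S S north dog S north dog => zero zero G S north dog S north dog => zero zero S S north dog S north dog => zero zero zero zero G S north dog S north dog => zero zero zero zero red S north dog S north dog => zero zero zero zero red dog north dog S north dog => zero zero zero zero red dog north dog dog north dog

S => U north dog   [S ::= U north dog]
U north dog => S S north dog   [U ::= S S]
S S north dog => U north dog S north dog   [S ::= U north dog]
U north dog S north dog => S S north dog S north dog   [U ::= S S]
S S north dog S north dog => zero zero G S north dog S north dog   [S ::= zero zero G]
zero zero G S north dog S north dog => zero zero S S north dog S north dog   [G ::= S]
zero zero S S north dog S north dog => zero zero zero zero G S north dog S north dog   [S ::= zero zero G]
zero zero zero zero G S north dog S north dog => zero zero zero zero red S north dog S north dog   [G ::= red]
zero zero zero zero red S north dog S north dog => zero zero zero zero red dog north dog S north dog   [S ::= dog]
zero zero zero zero red dog north dog S north dog => zero zero zero zero red dog north dog dog north dog   [S ::= dog]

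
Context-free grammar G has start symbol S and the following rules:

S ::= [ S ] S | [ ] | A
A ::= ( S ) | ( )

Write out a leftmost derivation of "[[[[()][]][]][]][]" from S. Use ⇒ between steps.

S ⇒ [S]S ⇒ [[S]S]S ⇒ [[[S]S]S]S ⇒ [[[[S]S]S]S]S ⇒ [[[[A]S]S]S]S ⇒ [[[[()]S]S]S]S ⇒ [[[[()][]]S]S]S ⇒ [[[[()][]][]]S]S ⇒ [[[[()][]][]][]]S ⇒ [[[[()][]][]][]][]

S ⇒ [S]S   [S ::= [ S ] S]
[S]S ⇒ [[S]S]S   [S ::= [ S ] S]
[[S]S]S ⇒ [[[S]S]S]S   [S ::= [ S ] S]
[[[S]S]S]S ⇒ [[[[S]S]S]S]S   [S ::= [ S ] S]
[[[[S]S]S]S]S ⇒ [[[[A]S]S]S]S   [S ::= A]
[[[[A]S]S]S]S ⇒ [[[[()]S]S]S]S   [A ::= ( )]
[[[[()]S]S]S]S ⇒ [[[[()][]]S]S]S   [S ::= [ ]]
[[[[()][]]S]S]S ⇒ [[[[()][]][]]S]S   [S ::= [ ]]
[[[[()][]][]]S]S ⇒ [[[[()][]][]][]]S   [S ::= [ ]]
[[[[()][]][]][]]S ⇒ [[[[()][]][]][]][]   [S ::= [ ]]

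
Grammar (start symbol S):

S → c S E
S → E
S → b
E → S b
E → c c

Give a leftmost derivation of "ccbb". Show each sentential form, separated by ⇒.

S ⇒ E ⇒ Sb ⇒ Eb ⇒ Sbb ⇒ Ebb ⇒ ccbb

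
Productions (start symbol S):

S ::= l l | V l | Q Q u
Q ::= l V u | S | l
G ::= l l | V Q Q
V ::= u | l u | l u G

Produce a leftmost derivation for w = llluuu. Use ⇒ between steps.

S⇒QQu⇒SQu⇒llQu⇒lllVuu⇒llluuu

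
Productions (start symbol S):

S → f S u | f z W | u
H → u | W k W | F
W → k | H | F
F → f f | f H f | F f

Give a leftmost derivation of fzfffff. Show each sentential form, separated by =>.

S => fzW => fzH => fzF => fzFf => fzFff => fzFfff => fzfffff

S => fzW   [S → f z W]
fzW => fzH   [W → H]
fzH => fzF   [H → F]
fzF => fzFf   [F → F f]
fzFf => fzFff   [F → F f]
fzFff => fzFfff   [F → F f]
fzFfff => fzfffff   [F → f f]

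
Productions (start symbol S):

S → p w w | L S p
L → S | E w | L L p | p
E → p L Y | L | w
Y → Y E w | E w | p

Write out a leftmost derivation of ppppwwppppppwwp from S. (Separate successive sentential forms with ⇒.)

S ⇒ LSp   [S → L S p]
LSp ⇒ LLpSp   [L → L L p]
LLpSp ⇒ LLpLpSp   [L → L L p]
LLpLpSp ⇒ SLpLpSp   [L → S]
SLpLpSp ⇒ LSpLpLpSp   [S → L S p]
LSpLpLpSp ⇒ LLpSpLpLpSp   [L → L L p]
LLpSpLpLpSp ⇒ pLpSpLpLpSp   [L → p]
pLpSpLpLpSp ⇒ pppSpLpLpSp   [L → p]
pppSpLpLpSp ⇒ ppppwwpLpLpSp   [S → p w w]
ppppwwpLpLpSp ⇒ ppppwwpppLpSp   [L → p]
ppppwwpppLpSp ⇒ ppppwwpppppSp   [L → p]
ppppwwpppppSp ⇒ ppppwwppppppwwp   [S → p w w]

S⇒LSp⇒LLpSp⇒LLpLpSp⇒SLpLpSp⇒LSpLpLpSp⇒LLpSpLpLpSp⇒pLpSpLpLpSp⇒pppSpLpLpSp⇒ppppwwpLpLpSp⇒ppppwwpppLpSp⇒ppppwwpppppSp⇒ppppwwppppppwwp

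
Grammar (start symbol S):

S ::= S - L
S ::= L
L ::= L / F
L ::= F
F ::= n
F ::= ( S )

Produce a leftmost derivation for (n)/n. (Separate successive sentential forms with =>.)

S => L   [S ::= L]
L => L/F   [L ::= L / F]
L/F => F/F   [L ::= F]
F/F => (S)/F   [F ::= ( S )]
(S)/F => (L)/F   [S ::= L]
(L)/F => (F)/F   [L ::= F]
(F)/F => (n)/F   [F ::= n]
(n)/F => (n)/n   [F ::= n]

S => L => L/F => F/F => (S)/F => (L)/F => (F)/F => (n)/F => (n)/n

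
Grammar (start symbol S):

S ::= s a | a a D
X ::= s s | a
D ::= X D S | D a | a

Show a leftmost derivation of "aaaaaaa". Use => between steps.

S => aaD   [S ::= a a D]
aaD => aaXDS   [D ::= X D S]
aaXDS => aaaDS   [X ::= a]
aaaDS => aaaaS   [D ::= a]
aaaaS => aaaaaaD   [S ::= a a D]
aaaaaaD => aaaaaaa   [D ::= a]

S => aaD => aaXDS => aaaDS => aaaaS => aaaaaaD => aaaaaaa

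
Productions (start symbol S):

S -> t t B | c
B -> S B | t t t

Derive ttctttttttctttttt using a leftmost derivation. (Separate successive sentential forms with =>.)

S => ttB   [S -> t t B]
ttB => ttSB   [B -> S B]
ttSB => ttcB   [S -> c]
ttcB => ttcSB   [B -> S B]
ttcSB => ttcttBB   [S -> t t B]
ttcttBB => ttcttSBB   [B -> S B]
ttcttSBB => ttcttttBBB   [S -> t t B]
ttcttttBBB => ttctttttttBB   [B -> t t t]
ttctttttttBB => ttctttttttSBB   [B -> S B]
ttctttttttSBB => ttctttttttcBB   [S -> c]
ttctttttttcBB => ttctttttttctttB   [B -> t t t]
ttctttttttctttB => ttctttttttctttttt   [B -> t t t]

S=>ttB=>ttSB=>ttcB=>ttcSB=>ttcttBB=>ttcttSBB=>ttcttttBBB=>ttctttttttBB=>ttctttttttSBB=>ttctttttttcBB=>ttctttttttctttB=>ttctttttttctttttt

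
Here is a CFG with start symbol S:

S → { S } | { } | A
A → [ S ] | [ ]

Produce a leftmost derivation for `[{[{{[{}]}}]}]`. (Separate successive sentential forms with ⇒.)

S ⇒ A   [S → A]
A ⇒ [S]   [A → [ S ]]
[S] ⇒ [{S}]   [S → { S }]
[{S}] ⇒ [{A}]   [S → A]
[{A}] ⇒ [{[S]}]   [A → [ S ]]
[{[S]}] ⇒ [{[{S}]}]   [S → { S }]
[{[{S}]}] ⇒ [{[{{S}}]}]   [S → { S }]
[{[{{S}}]}] ⇒ [{[{{A}}]}]   [S → A]
[{[{{A}}]}] ⇒ [{[{{[S]}}]}]   [A → [ S ]]
[{[{{[S]}}]}] ⇒ [{[{{[{}]}}]}]   [S → { }]

S ⇒ A ⇒ [S] ⇒ [{S}] ⇒ [{A}] ⇒ [{[S]}] ⇒ [{[{S}]}] ⇒ [{[{{S}}]}] ⇒ [{[{{A}}]}] ⇒ [{[{{[S]}}]}] ⇒ [{[{{[{}]}}]}]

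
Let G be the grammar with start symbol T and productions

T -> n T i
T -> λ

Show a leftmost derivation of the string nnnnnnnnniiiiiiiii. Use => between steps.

T => nTi => nnTii => nnnTiii => nnnnTiiii => nnnnnTiiiii => nnnnnnTiiiiii => nnnnnnnTiiiiiii => nnnnnnnnTiiiiiiii => nnnnnnnnnTiiiiiiiii => nnnnnnnnniiiiiiiii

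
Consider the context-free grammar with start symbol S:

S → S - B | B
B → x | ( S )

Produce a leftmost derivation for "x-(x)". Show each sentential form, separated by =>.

S => S-B => B-B => x-B => x-(S) => x-(B) => x-(x)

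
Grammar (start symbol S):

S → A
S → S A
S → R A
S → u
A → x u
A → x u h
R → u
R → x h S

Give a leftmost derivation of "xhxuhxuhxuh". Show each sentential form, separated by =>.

S => RA   [S → R A]
RA => xhSA   [R → x h S]
xhSA => xhSAA   [S → S A]
xhSAA => xhAAA   [S → A]
xhAAA => xhxuhAA   [A → x u h]
xhxuhAA => xhxuhxuhA   [A → x u h]
xhxuhxuhA => xhxuhxuhxuh   [A → x u h]

S=>RA=>xhSA=>xhSAA=>xhAAA=>xhxuhAA=>xhxuhxuhA=>xhxuhxuhxuh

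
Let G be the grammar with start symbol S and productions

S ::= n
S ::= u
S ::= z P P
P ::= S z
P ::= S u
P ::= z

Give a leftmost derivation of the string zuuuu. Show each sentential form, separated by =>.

S => zPP   [S ::= z P P]
zPP => zSuP   [P ::= S u]
zSuP => zuuP   [S ::= u]
zuuP => zuuSu   [P ::= S u]
zuuSu => zuuuu   [S ::= u]

S => zPP => zSuP => zuuP => zuuSu => zuuuu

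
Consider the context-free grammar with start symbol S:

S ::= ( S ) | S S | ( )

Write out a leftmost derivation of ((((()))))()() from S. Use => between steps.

S => SS => SSS => (S)SS => ((S))SS => (((S)))SS => ((((S))))SS => ((((()))))SS => ((((()))))()S => ((((()))))()()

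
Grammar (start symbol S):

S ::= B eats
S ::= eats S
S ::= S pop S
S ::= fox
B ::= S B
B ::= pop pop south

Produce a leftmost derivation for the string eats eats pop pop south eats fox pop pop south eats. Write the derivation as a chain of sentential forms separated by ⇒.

S ⇒ eats S ⇒ eats B eats ⇒ eats S B eats ⇒ eats eats S B eats ⇒ eats eats B eats B eats ⇒ eats eats pop pop south eats B eats ⇒ eats eats pop pop south eats S B eats ⇒ eats eats pop pop south eats fox B eats ⇒ eats eats pop pop south eats fox pop pop south eats

S ⇒ eats S   [S ::= eats S]
eats S ⇒ eats B eats   [S ::= B eats]
eats B eats ⇒ eats S B eats   [B ::= S B]
eats S B eats ⇒ eats eats S B eats   [S ::= eats S]
eats eats S B eats ⇒ eats eats B eats B eats   [S ::= B eats]
eats eats B eats B eats ⇒ eats eats pop pop south eats B eats   [B ::= pop pop south]
eats eats pop pop south eats B eats ⇒ eats eats pop pop south eats S B eats   [B ::= S B]
eats eats pop pop south eats S B eats ⇒ eats eats pop pop south eats fox B eats   [S ::= fox]
eats eats pop pop south eats fox B eats ⇒ eats eats pop pop south eats fox pop pop south eats   [B ::= pop pop south]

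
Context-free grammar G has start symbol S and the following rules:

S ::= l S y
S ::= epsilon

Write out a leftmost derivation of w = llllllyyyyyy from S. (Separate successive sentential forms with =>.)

S => lSy => llSyy => lllSyyy => llllSyyyy => lllllSyyyyy => llllllSyyyyyy => llllllyyyyyy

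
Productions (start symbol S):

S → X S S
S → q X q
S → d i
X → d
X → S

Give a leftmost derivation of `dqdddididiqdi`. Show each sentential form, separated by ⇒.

S ⇒ XSS ⇒ dSS ⇒ dqXqS ⇒ dqSqS ⇒ dqXSSqS ⇒ dqdSSqS ⇒ dqdXSSSqS ⇒ dqddSSSqS ⇒ dqdddiSSqS ⇒ dqdddidiSqS ⇒ dqdddididiqS ⇒ dqdddididiqdi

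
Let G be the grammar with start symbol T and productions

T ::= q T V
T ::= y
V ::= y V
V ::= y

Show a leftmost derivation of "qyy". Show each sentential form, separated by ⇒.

T ⇒ qTV ⇒ qyV ⇒ qyy

T ⇒ qTV   [T ::= q T V]
qTV ⇒ qyV   [T ::= y]
qyV ⇒ qyy   [V ::= y]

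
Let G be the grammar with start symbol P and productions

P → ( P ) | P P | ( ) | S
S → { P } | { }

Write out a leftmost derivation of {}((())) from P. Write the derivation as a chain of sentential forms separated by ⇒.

P⇒PP⇒SP⇒{}P⇒{}(P)⇒{}((P))⇒{}((()))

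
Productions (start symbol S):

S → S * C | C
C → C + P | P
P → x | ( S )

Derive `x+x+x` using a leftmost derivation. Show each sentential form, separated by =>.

S => C   [S → C]
C => C+P   [C → C + P]
C+P => C+P+P   [C → C + P]
C+P+P => P+P+P   [C → P]
P+P+P => x+P+P   [P → x]
x+P+P => x+x+P   [P → x]
x+x+P => x+x+x   [P → x]

S => C => C+P => C+P+P => P+P+P => x+P+P => x+x+P => x+x+x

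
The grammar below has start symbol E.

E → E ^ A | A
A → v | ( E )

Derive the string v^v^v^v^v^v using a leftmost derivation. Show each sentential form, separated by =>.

E => E^A => E^A^A => E^A^A^A => E^A^A^A^A => E^A^A^A^A^A => A^A^A^A^A^A => v^A^A^A^A^A => v^v^A^A^A^A => v^v^v^A^A^A => v^v^v^v^A^A => v^v^v^v^v^A => v^v^v^v^v^v

E => E^A   [E → E ^ A]
E^A => E^A^A   [E → E ^ A]
E^A^A => E^A^A^A   [E → E ^ A]
E^A^A^A => E^A^A^A^A   [E → E ^ A]
E^A^A^A^A => E^A^A^A^A^A   [E → E ^ A]
E^A^A^A^A^A => A^A^A^A^A^A   [E → A]
A^A^A^A^A^A => v^A^A^A^A^A   [A → v]
v^A^A^A^A^A => v^v^A^A^A^A   [A → v]
v^v^A^A^A^A => v^v^v^A^A^A   [A → v]
v^v^v^A^A^A => v^v^v^v^A^A   [A → v]
v^v^v^v^A^A => v^v^v^v^v^A   [A → v]
v^v^v^v^v^A => v^v^v^v^v^v   [A → v]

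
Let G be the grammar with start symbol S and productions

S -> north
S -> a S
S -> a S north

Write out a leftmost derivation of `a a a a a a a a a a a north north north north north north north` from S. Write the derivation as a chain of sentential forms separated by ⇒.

S ⇒ a S ⇒ a a S north ⇒ a a a S north north ⇒ a a a a S north north north ⇒ a a a a a S north north north north ⇒ a a a a a a S north north north north ⇒ a a a a a a a S north north north north ⇒ a a a a a a a a S north north north north north ⇒ a a a a a a a a a S north north north north north ⇒ a a a a a a a a a a S north north north north north north ⇒ a a a a a a a a a a a S north north north north north north ⇒ a a a a a a a a a a a north north north north north north north

S ⇒ a S   [S -> a S]
a S ⇒ a a S north   [S -> a S north]
a a S north ⇒ a a a S north north   [S -> a S north]
a a a S north north ⇒ a a a a S north north north   [S -> a S north]
a a a a S north north north ⇒ a a a a a S north north north north   [S -> a S north]
a a a a a S north north north north ⇒ a a a a a a S north north north north   [S -> a S]
a a a a a a S north north north north ⇒ a a a a a a a S north north north north   [S -> a S]
a a a a a a a S north north north north ⇒ a a a a a a a a S north north north north north   [S -> a S north]
a a a a a a a a S north north north north north ⇒ a a a a a a a a a S north north north north north   [S -> a S]
a a a a a a a a a S north north north north north ⇒ a a a a a a a a a a S north north north north north north   [S -> a S north]
a a a a a a a a a a S north north north north north north ⇒ a a a a a a a a a a a S north north north north north north   [S -> a S]
a a a a a a a a a a a S north north north north north north ⇒ a a a a a a a a a a a north north north north north north north   [S -> north]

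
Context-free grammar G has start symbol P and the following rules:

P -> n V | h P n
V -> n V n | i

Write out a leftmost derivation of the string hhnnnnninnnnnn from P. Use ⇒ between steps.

P ⇒ hPn   [P -> h P n]
hPn ⇒ hhPnn   [P -> h P n]
hhPnn ⇒ hhnVnn   [P -> n V]
hhnVnn ⇒ hhnnVnnn   [V -> n V n]
hhnnVnnn ⇒ hhnnnVnnnn   [V -> n V n]
hhnnnVnnnn ⇒ hhnnnnVnnnnn   [V -> n V n]
hhnnnnVnnnnn ⇒ hhnnnnnVnnnnnn   [V -> n V n]
hhnnnnnVnnnnnn ⇒ hhnnnnninnnnnn   [V -> i]

P⇒hPn⇒hhPnn⇒hhnVnn⇒hhnnVnnn⇒hhnnnVnnnn⇒hhnnnnVnnnnn⇒hhnnnnnVnnnnnn⇒hhnnnnninnnnnn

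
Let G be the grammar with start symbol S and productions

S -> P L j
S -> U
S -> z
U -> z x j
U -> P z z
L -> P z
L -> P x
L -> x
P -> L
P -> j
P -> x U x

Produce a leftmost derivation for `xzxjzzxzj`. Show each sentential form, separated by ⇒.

S ⇒ PLj   [S -> P L j]
PLj ⇒ LLj   [P -> L]
LLj ⇒ PzLj   [L -> P z]
PzLj ⇒ LzLj   [P -> L]
LzLj ⇒ xzLj   [L -> x]
xzLj ⇒ xzPzj   [L -> P z]
xzPzj ⇒ xzxUxzj   [P -> x U x]
xzxUxzj ⇒ xzxPzzxzj   [U -> P z z]
xzxPzzxzj ⇒ xzxjzzxzj   [P -> j]

S⇒PLj⇒LLj⇒PzLj⇒LzLj⇒xzLj⇒xzPzj⇒xzxUxzj⇒xzxPzzxzj⇒xzxjzzxzj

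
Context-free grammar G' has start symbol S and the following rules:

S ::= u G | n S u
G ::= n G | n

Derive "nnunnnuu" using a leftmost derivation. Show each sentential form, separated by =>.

S => nSu => nnSuu => nnuGuu => nnunGuu => nnunnGuu => nnunnnuu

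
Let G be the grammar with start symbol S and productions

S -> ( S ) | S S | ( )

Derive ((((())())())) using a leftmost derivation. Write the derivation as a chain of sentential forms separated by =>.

S => (S)   [S -> ( S )]
(S) => ((S))   [S -> ( S )]
((S)) => ((SS))   [S -> S S]
((SS)) => (((S)S))   [S -> ( S )]
(((S)S)) => (((SS)S))   [S -> S S]
(((SS)S)) => ((((S)S)S))   [S -> ( S )]
((((S)S)S)) => ((((())S)S))   [S -> ( )]
((((())S)S)) => ((((())())S))   [S -> ( )]
((((())())S)) => ((((())())()))   [S -> ( )]

S=>(S)=>((S))=>((SS))=>(((S)S))=>(((SS)S))=>((((S)S)S))=>((((())S)S))=>((((())())S))=>((((())())()))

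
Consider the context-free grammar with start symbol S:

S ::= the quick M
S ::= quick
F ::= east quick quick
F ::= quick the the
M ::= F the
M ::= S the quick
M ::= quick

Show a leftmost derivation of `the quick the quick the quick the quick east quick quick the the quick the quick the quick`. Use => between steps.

S => the quick M => the quick S the quick => the quick the quick M the quick => the quick the quick S the quick the quick => the quick the quick the quick M the quick the quick => the quick the quick the quick S the quick the quick the quick => the quick the quick the quick the quick M the quick the quick the quick => the quick the quick the quick the quick F the the quick the quick the quick => the quick the quick the quick the quick east quick quick the the quick the quick the quick

S => the quick M   [S ::= the quick M]
the quick M => the quick S the quick   [M ::= S the quick]
the quick S the quick => the quick the quick M the quick   [S ::= the quick M]
the quick the quick M the quick => the quick the quick S the quick the quick   [M ::= S the quick]
the quick the quick S the quick the quick => the quick the quick the quick M the quick the quick   [S ::= the quick M]
the quick the quick the quick M the quick the quick => the quick the quick the quick S the quick the quick the quick   [M ::= S the quick]
the quick the quick the quick S the quick the quick the quick => the quick the quick the quick the quick M the quick the quick the quick   [S ::= the quick M]
the quick the quick the quick the quick M the quick the quick the quick => the quick the quick the quick the quick F the the quick the quick the quick   [M ::= F the]
the quick the quick the quick the quick F the the quick the quick the quick => the quick the quick the quick the quick east quick quick the the quick the quick the quick   [F ::= east quick quick]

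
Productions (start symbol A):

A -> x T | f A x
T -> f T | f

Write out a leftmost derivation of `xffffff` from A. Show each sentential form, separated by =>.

A => xT => xfT => xffT => xfffT => xffffT => xfffffT => xffffff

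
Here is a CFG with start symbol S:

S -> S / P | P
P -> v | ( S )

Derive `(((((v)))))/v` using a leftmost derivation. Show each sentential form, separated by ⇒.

S⇒S/P⇒P/P⇒(S)/P⇒(P)/P⇒((S))/P⇒((P))/P⇒(((S)))/P⇒(((P)))/P⇒((((S))))/P⇒((((P))))/P⇒(((((S)))))/P⇒(((((P)))))/P⇒(((((v)))))/P⇒(((((v)))))/v

S ⇒ S/P   [S -> S / P]
S/P ⇒ P/P   [S -> P]
P/P ⇒ (S)/P   [P -> ( S )]
(S)/P ⇒ (P)/P   [S -> P]
(P)/P ⇒ ((S))/P   [P -> ( S )]
((S))/P ⇒ ((P))/P   [S -> P]
((P))/P ⇒ (((S)))/P   [P -> ( S )]
(((S)))/P ⇒ (((P)))/P   [S -> P]
(((P)))/P ⇒ ((((S))))/P   [P -> ( S )]
((((S))))/P ⇒ ((((P))))/P   [S -> P]
((((P))))/P ⇒ (((((S)))))/P   [P -> ( S )]
(((((S)))))/P ⇒ (((((P)))))/P   [S -> P]
(((((P)))))/P ⇒ (((((v)))))/P   [P -> v]
(((((v)))))/P ⇒ (((((v)))))/v   [P -> v]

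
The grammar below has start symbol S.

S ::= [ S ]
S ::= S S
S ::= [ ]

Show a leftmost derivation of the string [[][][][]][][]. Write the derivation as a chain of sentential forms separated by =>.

S => SS => SSS => [S]SS => [SS]SS => [SSS]SS => [SSSS]SS => [[]SSS]SS => [[][]SS]SS => [[][][]S]SS => [[][][][]]SS => [[][][][]][]S => [[][][][]][][]

S => SS   [S ::= S S]
SS => SSS   [S ::= S S]
SSS => [S]SS   [S ::= [ S ]]
[S]SS => [SS]SS   [S ::= S S]
[SS]SS => [SSS]SS   [S ::= S S]
[SSS]SS => [SSSS]SS   [S ::= S S]
[SSSS]SS => [[]SSS]SS   [S ::= [ ]]
[[]SSS]SS => [[][]SS]SS   [S ::= [ ]]
[[][]SS]SS => [[][][]S]SS   [S ::= [ ]]
[[][][]S]SS => [[][][][]]SS   [S ::= [ ]]
[[][][][]]SS => [[][][][]][]S   [S ::= [ ]]
[[][][][]][]S => [[][][][]][][]   [S ::= [ ]]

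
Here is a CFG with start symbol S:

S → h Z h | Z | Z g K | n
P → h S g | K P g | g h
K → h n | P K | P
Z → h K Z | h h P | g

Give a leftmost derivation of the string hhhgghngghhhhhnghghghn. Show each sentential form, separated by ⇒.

S ⇒ ZgK   [S → Z g K]
ZgK ⇒ hhPgK   [Z → h h P]
hhPgK ⇒ hhhSggK   [P → h S g]
hhhSggK ⇒ hhhZgKggK   [S → Z g K]
hhhZgKggK ⇒ hhhggKggK   [Z → g]
hhhggKggK ⇒ hhhgghnggK   [K → h n]
hhhgghnggK ⇒ hhhgghnggPK   [K → P K]
hhhgghnggPK ⇒ hhhgghngghSgK   [P → h S g]
hhhgghngghSgK ⇒ hhhgghngghhZhgK   [S → h Z h]
hhhgghngghhZhgK ⇒ hhhgghngghhhhPhgK   [Z → h h P]
hhhgghngghhhhPhgK ⇒ hhhgghngghhhhKPghgK   [P → K P g]
hhhgghngghhhhKPghgK ⇒ hhhgghngghhhhhnPghgK   [K → h n]
hhhgghngghhhhhnPghgK ⇒ hhhgghngghhhhhnghghgK   [P → g h]
hhhgghngghhhhhnghghgK ⇒ hhhgghngghhhhhnghghghn   [K → h n]

S ⇒ ZgK ⇒ hhPgK ⇒ hhhSggK ⇒ hhhZgKggK ⇒ hhhggKggK ⇒ hhhgghnggK ⇒ hhhgghnggPK ⇒ hhhgghngghSgK ⇒ hhhgghngghhZhgK ⇒ hhhgghngghhhhPhgK ⇒ hhhgghngghhhhKPghgK ⇒ hhhgghngghhhhhnPghgK ⇒ hhhgghngghhhhhnghghgK ⇒ hhhgghngghhhhhnghghghn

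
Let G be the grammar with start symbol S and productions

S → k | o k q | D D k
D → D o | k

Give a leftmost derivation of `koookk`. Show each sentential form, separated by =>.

S => DDk   [S → D D k]
DDk => DoDk   [D → D o]
DoDk => DooDk   [D → D o]
DooDk => DoooDk   [D → D o]
DoooDk => koooDk   [D → k]
koooDk => koookk   [D → k]

S=>DDk=>DoDk=>DooDk=>DoooDk=>koooDk=>koookk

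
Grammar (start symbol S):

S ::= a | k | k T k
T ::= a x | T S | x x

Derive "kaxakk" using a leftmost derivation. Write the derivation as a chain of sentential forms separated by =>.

S => kTk => kTSk => kTSSk => kaxSSk => kaxaSk => kaxakk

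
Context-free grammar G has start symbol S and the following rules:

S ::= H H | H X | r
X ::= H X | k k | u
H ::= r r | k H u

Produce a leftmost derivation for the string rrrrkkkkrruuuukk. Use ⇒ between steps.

S ⇒ HX   [S ::= H X]
HX ⇒ rrX   [H ::= r r]
rrX ⇒ rrHX   [X ::= H X]
rrHX ⇒ rrrrX   [H ::= r r]
rrrrX ⇒ rrrrHX   [X ::= H X]
rrrrHX ⇒ rrrrkHuX   [H ::= k H u]
rrrrkHuX ⇒ rrrrkkHuuX   [H ::= k H u]
rrrrkkHuuX ⇒ rrrrkkkHuuuX   [H ::= k H u]
rrrrkkkHuuuX ⇒ rrrrkkkkHuuuuX   [H ::= k H u]
rrrrkkkkHuuuuX ⇒ rrrrkkkkrruuuuX   [H ::= r r]
rrrrkkkkrruuuuX ⇒ rrrrkkkkrruuuukk   [X ::= k k]

S ⇒ HX ⇒ rrX ⇒ rrHX ⇒ rrrrX ⇒ rrrrHX ⇒ rrrrkHuX ⇒ rrrrkkHuuX ⇒ rrrrkkkHuuuX ⇒ rrrrkkkkHuuuuX ⇒ rrrrkkkkrruuuuX ⇒ rrrrkkkkrruuuukk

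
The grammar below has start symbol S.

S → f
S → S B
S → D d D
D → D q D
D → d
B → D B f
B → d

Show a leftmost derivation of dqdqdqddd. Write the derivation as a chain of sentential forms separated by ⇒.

S⇒DdD⇒DqDdD⇒DqDqDdD⇒dqDqDdD⇒dqDqDqDdD⇒dqdqDqDdD⇒dqdqdqDdD⇒dqdqdqddD⇒dqdqdqddd

S ⇒ DdD   [S → D d D]
DdD ⇒ DqDdD   [D → D q D]
DqDdD ⇒ DqDqDdD   [D → D q D]
DqDqDdD ⇒ dqDqDdD   [D → d]
dqDqDdD ⇒ dqDqDqDdD   [D → D q D]
dqDqDqDdD ⇒ dqdqDqDdD   [D → d]
dqdqDqDdD ⇒ dqdqdqDdD   [D → d]
dqdqdqDdD ⇒ dqdqdqddD   [D → d]
dqdqdqddD ⇒ dqdqdqddd   [D → d]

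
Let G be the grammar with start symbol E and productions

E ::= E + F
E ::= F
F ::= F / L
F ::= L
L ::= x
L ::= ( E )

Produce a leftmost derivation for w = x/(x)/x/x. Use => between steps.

E => F   [E ::= F]
F => F/L   [F ::= F / L]
F/L => F/L/L   [F ::= F / L]
F/L/L => F/L/L/L   [F ::= F / L]
F/L/L/L => L/L/L/L   [F ::= L]
L/L/L/L => x/L/L/L   [L ::= x]
x/L/L/L => x/(E)/L/L   [L ::= ( E )]
x/(E)/L/L => x/(F)/L/L   [E ::= F]
x/(F)/L/L => x/(L)/L/L   [F ::= L]
x/(L)/L/L => x/(x)/L/L   [L ::= x]
x/(x)/L/L => x/(x)/x/L   [L ::= x]
x/(x)/x/L => x/(x)/x/x   [L ::= x]

E => F => F/L => F/L/L => F/L/L/L => L/L/L/L => x/L/L/L => x/(E)/L/L => x/(F)/L/L => x/(L)/L/L => x/(x)/L/L => x/(x)/x/L => x/(x)/x/x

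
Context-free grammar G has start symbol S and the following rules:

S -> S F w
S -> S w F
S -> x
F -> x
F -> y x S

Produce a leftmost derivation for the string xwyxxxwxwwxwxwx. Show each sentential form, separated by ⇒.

S ⇒ SwF   [S -> S w F]
SwF ⇒ SwFwF   [S -> S w F]
SwFwF ⇒ SwFwFwF   [S -> S w F]
SwFwFwF ⇒ xwFwFwF   [S -> x]
xwFwFwF ⇒ xwyxSwFwF   [F -> y x S]
xwyxSwFwF ⇒ xwyxSwFwFwF   [S -> S w F]
xwyxSwFwFwF ⇒ xwyxSFwwFwFwF   [S -> S F w]
xwyxSFwwFwFwF ⇒ xwyxSFwFwwFwFwF   [S -> S F w]
xwyxSFwFwwFwFwF ⇒ xwyxxFwFwwFwFwF   [S -> x]
xwyxxFwFwwFwFwF ⇒ xwyxxxwFwwFwFwF   [F -> x]
xwyxxxwFwwFwFwF ⇒ xwyxxxwxwwFwFwF   [F -> x]
xwyxxxwxwwFwFwF ⇒ xwyxxxwxwwxwFwF   [F -> x]
xwyxxxwxwwxwFwF ⇒ xwyxxxwxwwxwxwF   [F -> x]
xwyxxxwxwwxwxwF ⇒ xwyxxxwxwwxwxwx   [F -> x]

S ⇒ SwF ⇒ SwFwF ⇒ SwFwFwF ⇒ xwFwFwF ⇒ xwyxSwFwF ⇒ xwyxSwFwFwF ⇒ xwyxSFwwFwFwF ⇒ xwyxSFwFwwFwFwF ⇒ xwyxxFwFwwFwFwF ⇒ xwyxxxwFwwFwFwF ⇒ xwyxxxwxwwFwFwF ⇒ xwyxxxwxwwxwFwF ⇒ xwyxxxwxwwxwxwF ⇒ xwyxxxwxwwxwxwx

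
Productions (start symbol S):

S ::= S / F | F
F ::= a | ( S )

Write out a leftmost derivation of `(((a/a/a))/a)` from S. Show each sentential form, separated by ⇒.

S ⇒ F ⇒ (S) ⇒ (S/F) ⇒ (F/F) ⇒ ((S)/F) ⇒ ((F)/F) ⇒ (((S))/F) ⇒ (((S/F))/F) ⇒ (((S/F/F))/F) ⇒ (((F/F/F))/F) ⇒ (((a/F/F))/F) ⇒ (((a/a/F))/F) ⇒ (((a/a/a))/F) ⇒ (((a/a/a))/a)

S ⇒ F   [S ::= F]
F ⇒ (S)   [F ::= ( S )]
(S) ⇒ (S/F)   [S ::= S / F]
(S/F) ⇒ (F/F)   [S ::= F]
(F/F) ⇒ ((S)/F)   [F ::= ( S )]
((S)/F) ⇒ ((F)/F)   [S ::= F]
((F)/F) ⇒ (((S))/F)   [F ::= ( S )]
(((S))/F) ⇒ (((S/F))/F)   [S ::= S / F]
(((S/F))/F) ⇒ (((S/F/F))/F)   [S ::= S / F]
(((S/F/F))/F) ⇒ (((F/F/F))/F)   [S ::= F]
(((F/F/F))/F) ⇒ (((a/F/F))/F)   [F ::= a]
(((a/F/F))/F) ⇒ (((a/a/F))/F)   [F ::= a]
(((a/a/F))/F) ⇒ (((a/a/a))/F)   [F ::= a]
(((a/a/a))/F) ⇒ (((a/a/a))/a)   [F ::= a]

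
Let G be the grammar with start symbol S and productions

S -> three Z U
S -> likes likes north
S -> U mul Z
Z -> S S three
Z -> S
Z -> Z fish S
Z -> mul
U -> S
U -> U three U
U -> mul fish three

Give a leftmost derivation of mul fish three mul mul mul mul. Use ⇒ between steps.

S ⇒ U mul Z ⇒ S mul Z ⇒ U mul Z mul Z ⇒ mul fish three mul Z mul Z ⇒ mul fish three mul mul mul Z ⇒ mul fish three mul mul mul mul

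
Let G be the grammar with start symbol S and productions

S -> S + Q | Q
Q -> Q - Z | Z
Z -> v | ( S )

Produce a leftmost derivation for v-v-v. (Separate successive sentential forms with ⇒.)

S ⇒ Q ⇒ Q-Z ⇒ Q-Z-Z ⇒ Z-Z-Z ⇒ v-Z-Z ⇒ v-v-Z ⇒ v-v-v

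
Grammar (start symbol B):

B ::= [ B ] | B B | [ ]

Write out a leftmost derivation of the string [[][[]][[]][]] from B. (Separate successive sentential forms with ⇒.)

B ⇒ [B]   [B ::= [ B ]]
[B] ⇒ [BB]   [B ::= B B]
[BB] ⇒ [BBB]   [B ::= B B]
[BBB] ⇒ [[]BB]   [B ::= [ ]]
[[]BB] ⇒ [[]BBB]   [B ::= B B]
[[]BBB] ⇒ [[][B]BB]   [B ::= [ B ]]
[[][B]BB] ⇒ [[][[]]BB]   [B ::= [ ]]
[[][[]]BB] ⇒ [[][[]][B]B]   [B ::= [ B ]]
[[][[]][B]B] ⇒ [[][[]][[]]B]   [B ::= [ ]]
[[][[]][[]]B] ⇒ [[][[]][[]][]]   [B ::= [ ]]

B ⇒ [B] ⇒ [BB] ⇒ [BBB] ⇒ [[]BB] ⇒ [[]BBB] ⇒ [[][B]BB] ⇒ [[][[]]BB] ⇒ [[][[]][B]B] ⇒ [[][[]][[]]B] ⇒ [[][[]][[]][]]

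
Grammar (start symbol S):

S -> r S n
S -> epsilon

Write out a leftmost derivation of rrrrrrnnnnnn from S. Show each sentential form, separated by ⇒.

S ⇒ rSn ⇒ rrSnn ⇒ rrrSnnn ⇒ rrrrSnnnn ⇒ rrrrrSnnnnn ⇒ rrrrrrSnnnnnn ⇒ rrrrrrnnnnnn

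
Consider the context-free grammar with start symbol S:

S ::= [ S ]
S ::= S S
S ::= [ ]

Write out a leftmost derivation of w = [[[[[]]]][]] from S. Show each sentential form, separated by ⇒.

S ⇒ [S]   [S ::= [ S ]]
[S] ⇒ [SS]   [S ::= S S]
[SS] ⇒ [[S]S]   [S ::= [ S ]]
[[S]S] ⇒ [[[S]]S]   [S ::= [ S ]]
[[[S]]S] ⇒ [[[[S]]]S]   [S ::= [ S ]]
[[[[S]]]S] ⇒ [[[[[]]]]S]   [S ::= [ ]]
[[[[[]]]]S] ⇒ [[[[[]]]][]]   [S ::= [ ]]

S⇒[S]⇒[SS]⇒[[S]S]⇒[[[S]]S]⇒[[[[S]]]S]⇒[[[[[]]]]S]⇒[[[[[]]]][]]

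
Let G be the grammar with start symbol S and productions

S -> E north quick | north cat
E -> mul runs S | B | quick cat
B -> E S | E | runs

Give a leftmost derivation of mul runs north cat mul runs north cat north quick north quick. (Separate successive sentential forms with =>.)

S => E north quick => B north quick => E S north quick => mul runs S S north quick => mul runs north cat S north quick => mul runs north cat E north quick north quick => mul runs north cat mul runs S north quick north quick => mul runs north cat mul runs north cat north quick north quick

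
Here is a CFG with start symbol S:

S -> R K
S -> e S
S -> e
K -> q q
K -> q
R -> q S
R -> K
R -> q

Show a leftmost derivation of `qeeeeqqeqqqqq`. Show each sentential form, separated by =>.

S => RK => qSK => qeSK => qeeSK => qeeeSK => qeeeeSK => qeeeeRKK => qeeeeqSKK => qeeeeqRKKK => qeeeeqqSKKK => qeeeeqqeKKK => qeeeeqqeqKK => qeeeeqqeqqqK => qeeeeqqeqqqqq

S => RK   [S -> R K]
RK => qSK   [R -> q S]
qSK => qeSK   [S -> e S]
qeSK => qeeSK   [S -> e S]
qeeSK => qeeeSK   [S -> e S]
qeeeSK => qeeeeSK   [S -> e S]
qeeeeSK => qeeeeRKK   [S -> R K]
qeeeeRKK => qeeeeqSKK   [R -> q S]
qeeeeqSKK => qeeeeqRKKK   [S -> R K]
qeeeeqRKKK => qeeeeqqSKKK   [R -> q S]
qeeeeqqSKKK => qeeeeqqeKKK   [S -> e]
qeeeeqqeKKK => qeeeeqqeqKK   [K -> q]
qeeeeqqeqKK => qeeeeqqeqqqK   [K -> q q]
qeeeeqqeqqqK => qeeeeqqeqqqqq   [K -> q q]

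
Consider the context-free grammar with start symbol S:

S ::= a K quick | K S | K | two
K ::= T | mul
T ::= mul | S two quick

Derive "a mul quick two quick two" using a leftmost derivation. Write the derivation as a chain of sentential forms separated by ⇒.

S ⇒ K S   [S ::= K S]
K S ⇒ T S   [K ::= T]
T S ⇒ S two quick S   [T ::= S two quick]
S two quick S ⇒ a K quick two quick S   [S ::= a K quick]
a K quick two quick S ⇒ a mul quick two quick S   [K ::= mul]
a mul quick two quick S ⇒ a mul quick two quick two   [S ::= two]

S ⇒ K S ⇒ T S ⇒ S two quick S ⇒ a K quick two quick S ⇒ a mul quick two quick S ⇒ a mul quick two quick two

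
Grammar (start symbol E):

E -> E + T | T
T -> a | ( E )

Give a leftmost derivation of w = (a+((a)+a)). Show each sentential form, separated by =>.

E => T => (E) => (E+T) => (T+T) => (a+T) => (a+(E)) => (a+(E+T)) => (a+(T+T)) => (a+((E)+T)) => (a+((T)+T)) => (a+((a)+T)) => (a+((a)+a))

E => T   [E -> T]
T => (E)   [T -> ( E )]
(E) => (E+T)   [E -> E + T]
(E+T) => (T+T)   [E -> T]
(T+T) => (a+T)   [T -> a]
(a+T) => (a+(E))   [T -> ( E )]
(a+(E)) => (a+(E+T))   [E -> E + T]
(a+(E+T)) => (a+(T+T))   [E -> T]
(a+(T+T)) => (a+((E)+T))   [T -> ( E )]
(a+((E)+T)) => (a+((T)+T))   [E -> T]
(a+((T)+T)) => (a+((a)+T))   [T -> a]
(a+((a)+T)) => (a+((a)+a))   [T -> a]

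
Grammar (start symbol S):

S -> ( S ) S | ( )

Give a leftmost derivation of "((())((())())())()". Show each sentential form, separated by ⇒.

S⇒(S)S⇒((S)S)S⇒((())S)S⇒((())(S)S)S⇒((())((S)S)S)S⇒((())((())S)S)S⇒((())((())())S)S⇒((())((())())())S⇒((())((())())())()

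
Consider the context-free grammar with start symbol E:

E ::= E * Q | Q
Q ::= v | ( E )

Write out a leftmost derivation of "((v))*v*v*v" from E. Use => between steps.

E => E*Q   [E ::= E * Q]
E*Q => E*Q*Q   [E ::= E * Q]
E*Q*Q => E*Q*Q*Q   [E ::= E * Q]
E*Q*Q*Q => Q*Q*Q*Q   [E ::= Q]
Q*Q*Q*Q => (E)*Q*Q*Q   [Q ::= ( E )]
(E)*Q*Q*Q => (Q)*Q*Q*Q   [E ::= Q]
(Q)*Q*Q*Q => ((E))*Q*Q*Q   [Q ::= ( E )]
((E))*Q*Q*Q => ((Q))*Q*Q*Q   [E ::= Q]
((Q))*Q*Q*Q => ((v))*Q*Q*Q   [Q ::= v]
((v))*Q*Q*Q => ((v))*v*Q*Q   [Q ::= v]
((v))*v*Q*Q => ((v))*v*v*Q   [Q ::= v]
((v))*v*v*Q => ((v))*v*v*v   [Q ::= v]

E => E*Q => E*Q*Q => E*Q*Q*Q => Q*Q*Q*Q => (E)*Q*Q*Q => (Q)*Q*Q*Q => ((E))*Q*Q*Q => ((Q))*Q*Q*Q => ((v))*Q*Q*Q => ((v))*v*Q*Q => ((v))*v*v*Q => ((v))*v*v*v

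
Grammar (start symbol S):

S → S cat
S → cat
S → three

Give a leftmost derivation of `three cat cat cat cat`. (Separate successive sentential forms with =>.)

S => S cat => S cat cat => S cat cat cat => S cat cat cat cat => three cat cat cat cat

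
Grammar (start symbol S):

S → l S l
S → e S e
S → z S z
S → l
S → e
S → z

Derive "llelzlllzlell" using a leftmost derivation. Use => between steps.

S => lSl => llSll => lleSell => llelSlell => llelzSzlell => llelzlSlzlell => llelzlllzlell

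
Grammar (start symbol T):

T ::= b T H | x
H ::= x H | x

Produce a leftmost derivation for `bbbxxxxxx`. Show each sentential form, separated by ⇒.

T ⇒ bTH   [T ::= b T H]
bTH ⇒ bbTHH   [T ::= b T H]
bbTHH ⇒ bbbTHHH   [T ::= b T H]
bbbTHHH ⇒ bbbxHHH   [T ::= x]
bbbxHHH ⇒ bbbxxHHH   [H ::= x H]
bbbxxHHH ⇒ bbbxxxHH   [H ::= x]
bbbxxxHH ⇒ bbbxxxxH   [H ::= x]
bbbxxxxH ⇒ bbbxxxxxH   [H ::= x H]
bbbxxxxxH ⇒ bbbxxxxxx   [H ::= x]

T ⇒ bTH ⇒ bbTHH ⇒ bbbTHHH ⇒ bbbxHHH ⇒ bbbxxHHH ⇒ bbbxxxHH ⇒ bbbxxxxH ⇒ bbbxxxxxH ⇒ bbbxxxxxx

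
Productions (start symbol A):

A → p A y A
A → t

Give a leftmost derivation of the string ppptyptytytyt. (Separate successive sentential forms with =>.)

A=>pAyA=>ppAyAyA=>pppAyAyAyA=>ppptyAyAyA=>ppptypAyAyAyA=>ppptyptyAyAyA=>ppptyptytyAyA=>ppptyptytytyA=>ppptyptytytyt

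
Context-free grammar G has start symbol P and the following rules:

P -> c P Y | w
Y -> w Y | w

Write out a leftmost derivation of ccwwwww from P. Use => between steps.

P => cPY   [P -> c P Y]
cPY => ccPYY   [P -> c P Y]
ccPYY => ccwYY   [P -> w]
ccwYY => ccwwYY   [Y -> w Y]
ccwwYY => ccwwwYY   [Y -> w Y]
ccwwwYY => ccwwwwY   [Y -> w]
ccwwwwY => ccwwwww   [Y -> w]

P=>cPY=>ccPYY=>ccwYY=>ccwwYY=>ccwwwYY=>ccwwwwY=>ccwwwww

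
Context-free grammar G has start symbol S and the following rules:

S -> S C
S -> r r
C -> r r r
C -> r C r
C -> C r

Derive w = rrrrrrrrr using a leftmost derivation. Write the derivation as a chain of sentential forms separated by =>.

S => SC => rrC => rrrCr => rrrCrr => rrrCrrr => rrrrrrrrr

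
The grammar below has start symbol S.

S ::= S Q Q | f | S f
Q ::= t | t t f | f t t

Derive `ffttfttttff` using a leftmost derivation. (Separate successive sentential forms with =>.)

S => Sf => SQQf => SQQQQf => SfQQQQf => ffQQQQf => fftQQQf => ffttQQf => ffttfttQf => ffttfttttff

S => Sf   [S ::= S f]
Sf => SQQf   [S ::= S Q Q]
SQQf => SQQQQf   [S ::= S Q Q]
SQQQQf => SfQQQQf   [S ::= S f]
SfQQQQf => ffQQQQf   [S ::= f]
ffQQQQf => fftQQQf   [Q ::= t]
fftQQQf => ffttQQf   [Q ::= t]
ffttQQf => ffttfttQf   [Q ::= f t t]
ffttfttQf => ffttfttttff   [Q ::= t t f]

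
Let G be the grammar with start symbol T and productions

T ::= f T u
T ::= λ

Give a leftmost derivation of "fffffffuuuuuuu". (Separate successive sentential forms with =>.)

T => fTu   [T ::= f T u]
fTu => ffTuu   [T ::= f T u]
ffTuu => fffTuuu   [T ::= f T u]
fffTuuu => ffffTuuuu   [T ::= f T u]
ffffTuuuu => fffffTuuuuu   [T ::= f T u]
fffffTuuuuu => ffffffTuuuuuu   [T ::= f T u]
ffffffTuuuuuu => fffffffTuuuuuuu   [T ::= f T u]
fffffffTuuuuuuu => fffffffuuuuuuu   [T ::= λ]

T => fTu => ffTuu => fffTuuu => ffffTuuuu => fffffTuuuuu => ffffffTuuuuuu => fffffffTuuuuuuu => fffffffuuuuuuu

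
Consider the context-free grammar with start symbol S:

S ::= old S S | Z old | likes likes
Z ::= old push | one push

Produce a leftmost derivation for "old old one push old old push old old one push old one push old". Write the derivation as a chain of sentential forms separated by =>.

S => old S S => old old S S S => old old Z old S S => old old one push old S S => old old one push old Z old S => old old one push old old push old S => old old one push old old push old old S S => old old one push old old push old old Z old S => old old one push old old push old old one push old S => old old one push old old push old old one push old Z old => old old one push old old push old old one push old one push old

S => old S S   [S ::= old S S]
old S S => old old S S S   [S ::= old S S]
old old S S S => old old Z old S S   [S ::= Z old]
old old Z old S S => old old one push old S S   [Z ::= one push]
old old one push old S S => old old one push old Z old S   [S ::= Z old]
old old one push old Z old S => old old one push old old push old S   [Z ::= old push]
old old one push old old push old S => old old one push old old push old old S S   [S ::= old S S]
old old one push old old push old old S S => old old one push old old push old old Z old S   [S ::= Z old]
old old one push old old push old old Z old S => old old one push old old push old old one push old S   [Z ::= one push]
old old one push old old push old old one push old S => old old one push old old push old old one push old Z old   [S ::= Z old]
old old one push old old push old old one push old Z old => old old one push old old push old old one push old one push old   [Z ::= one push]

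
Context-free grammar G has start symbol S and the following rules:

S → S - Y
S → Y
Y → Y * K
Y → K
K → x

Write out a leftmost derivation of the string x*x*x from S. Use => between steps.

S=>Y=>Y*K=>Y*K*K=>K*K*K=>x*K*K=>x*x*K=>x*x*x

S => Y   [S → Y]
Y => Y*K   [Y → Y * K]
Y*K => Y*K*K   [Y → Y * K]
Y*K*K => K*K*K   [Y → K]
K*K*K => x*K*K   [K → x]
x*K*K => x*x*K   [K → x]
x*x*K => x*x*x   [K → x]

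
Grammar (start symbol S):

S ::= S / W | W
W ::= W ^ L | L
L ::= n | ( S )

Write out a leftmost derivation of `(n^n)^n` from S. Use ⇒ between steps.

S⇒W⇒W^L⇒L^L⇒(S)^L⇒(W)^L⇒(W^L)^L⇒(L^L)^L⇒(n^L)^L⇒(n^n)^L⇒(n^n)^n

S ⇒ W   [S ::= W]
W ⇒ W^L   [W ::= W ^ L]
W^L ⇒ L^L   [W ::= L]
L^L ⇒ (S)^L   [L ::= ( S )]
(S)^L ⇒ (W)^L   [S ::= W]
(W)^L ⇒ (W^L)^L   [W ::= W ^ L]
(W^L)^L ⇒ (L^L)^L   [W ::= L]
(L^L)^L ⇒ (n^L)^L   [L ::= n]
(n^L)^L ⇒ (n^n)^L   [L ::= n]
(n^n)^L ⇒ (n^n)^n   [L ::= n]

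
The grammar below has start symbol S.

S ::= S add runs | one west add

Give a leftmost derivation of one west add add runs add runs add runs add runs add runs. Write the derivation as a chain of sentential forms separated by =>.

S => S add runs   [S ::= S add runs]
S add runs => S add runs add runs   [S ::= S add runs]
S add runs add runs => S add runs add runs add runs   [S ::= S add runs]
S add runs add runs add runs => S add runs add runs add runs add runs   [S ::= S add runs]
S add runs add runs add runs add runs => S add runs add runs add runs add runs add runs   [S ::= S add runs]
S add runs add runs add runs add runs add runs => one west add add runs add runs add runs add runs add runs   [S ::= one west add]

S => S add runs => S add runs add runs => S add runs add runs add runs => S add runs add runs add runs add runs => S add runs add runs add runs add runs add runs => one west add add runs add runs add runs add runs add runs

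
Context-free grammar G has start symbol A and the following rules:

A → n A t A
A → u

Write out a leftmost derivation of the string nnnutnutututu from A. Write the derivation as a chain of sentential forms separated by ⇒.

A⇒nAtA⇒nnAtAtA⇒nnnAtAtAtA⇒nnnutAtAtA⇒nnnutnAtAtAtA⇒nnnutnutAtAtA⇒nnnutnututAtA⇒nnnutnutututA⇒nnnutnutututu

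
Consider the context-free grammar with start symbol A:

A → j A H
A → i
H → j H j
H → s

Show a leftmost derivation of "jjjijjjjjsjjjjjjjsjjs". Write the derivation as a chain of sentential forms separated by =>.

A => jAH   [A → j A H]
jAH => jjAHH   [A → j A H]
jjAHH => jjjAHHH   [A → j A H]
jjjAHHH => jjjiHHH   [A → i]
jjjiHHH => jjjijHjHH   [H → j H j]
jjjijHjHH => jjjijjHjjHH   [H → j H j]
jjjijjHjjHH => jjjijjjHjjjHH   [H → j H j]
jjjijjjHjjjHH => jjjijjjjHjjjjHH   [H → j H j]
jjjijjjjHjjjjHH => jjjijjjjjHjjjjjHH   [H → j H j]
jjjijjjjjHjjjjjHH => jjjijjjjjsjjjjjHH   [H → s]
jjjijjjjjsjjjjjHH => jjjijjjjjsjjjjjjHjH   [H → j H j]
jjjijjjjjsjjjjjjHjH => jjjijjjjjsjjjjjjjHjjH   [H → j H j]
jjjijjjjjsjjjjjjjHjjH => jjjijjjjjsjjjjjjjsjjH   [H → s]
jjjijjjjjsjjjjjjjsjjH => jjjijjjjjsjjjjjjjsjjs   [H → s]

A => jAH => jjAHH => jjjAHHH => jjjiHHH => jjjijHjHH => jjjijjHjjHH => jjjijjjHjjjHH => jjjijjjjHjjjjHH => jjjijjjjjHjjjjjHH => jjjijjjjjsjjjjjHH => jjjijjjjjsjjjjjjHjH => jjjijjjjjsjjjjjjjHjjH => jjjijjjjjsjjjjjjjsjjH => jjjijjjjjsjjjjjjjsjjs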